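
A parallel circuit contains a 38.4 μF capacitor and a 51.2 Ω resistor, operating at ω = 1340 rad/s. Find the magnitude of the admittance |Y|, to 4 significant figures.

55.04 mS

X_C = 1/(ωC) = 19.43 Ω
Parallel: admittances add. Y = 1/R + jωC
Y = (0.01953 + j0.05146) S
|Y| = 0.05504 S → |Z| = 1/|Y| = 18.17 Ω, ∠Z = −∠Y = -69.21°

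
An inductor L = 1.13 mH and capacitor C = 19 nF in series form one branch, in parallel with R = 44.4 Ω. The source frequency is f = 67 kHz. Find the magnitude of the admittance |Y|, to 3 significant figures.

22.7 mS

ω = 2πf = 421000 rad/s
X_L = ωL = 476 Ω
X_C = 1/(ωC) = 125 Ω
Branch 1: Z₁ = R = 44.4 Ω
Branch 2 (series LC): Z₂ = j(X_L − X_C) = j351 Ω
Parallel: Z = Z₁Z₂/(Z₁+Z₂), |Z| = 44.0 Ω, ∠Z = 7.22°
|Y| = 1/|Z| = 22.7 mS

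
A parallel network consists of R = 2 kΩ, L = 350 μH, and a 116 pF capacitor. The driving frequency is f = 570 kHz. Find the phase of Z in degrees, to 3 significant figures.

37.4°

ω = 2πf = 3.581e+06 rad/s
X_L = ωL = 1250 Ω
X_C = 1/(ωC) = 2410 Ω
Parallel: admittances add. Y = 1/R + 1/(jωL) + jωC
Y = (0.000500 − j0.000382) S
|Y| = 0.000629 S → |Z| = 1/|Y| = 1590 Ω, ∠Z = −∠Y = 37.4°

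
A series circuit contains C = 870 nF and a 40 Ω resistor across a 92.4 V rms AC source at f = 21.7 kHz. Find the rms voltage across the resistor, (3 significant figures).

90.4 V

ω = 2πf = 136300 rad/s
X_C = 1/(ωC) = 8.43 Ω
Z = 40.0 − j8.43 Ω
|Z| = √(40.0² + 8.43²) = 40.9 Ω
I = V/|Z| = 2.26 A
V_R = I·|Z_R| = 2.26 × 40.0 = 90.4 V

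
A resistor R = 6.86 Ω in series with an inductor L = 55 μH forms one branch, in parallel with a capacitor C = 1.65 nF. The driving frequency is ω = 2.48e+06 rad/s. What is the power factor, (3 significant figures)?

X_L = ωL = 136 Ω
X_C = 1/(ωC) = 244 Ω
Branch 1 (R+jX_L): Z₁ = 6.86 + j136 Ω, |Z₁| = 137 Ω
Branch 2 (−jX_C): Z₂ = −j244 Ω
Parallel: Z = Z₁Z₂/(Z₁+Z₂), |Z| = 308 Ω, ∠Z = 83.5°
cos φ = cos(83.5°) = 0.113

0.113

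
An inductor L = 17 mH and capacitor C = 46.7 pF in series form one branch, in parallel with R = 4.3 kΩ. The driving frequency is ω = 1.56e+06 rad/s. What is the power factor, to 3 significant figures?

0.948

X_L = ωL = 26500 Ω
X_C = 1/(ωC) = 13700 Ω
Branch 1: Z₁ = R = 4300 Ω
Branch 2 (series LC): Z₂ = j(X_L − X_C) = j12800 Ω
Parallel: Z = Z₁Z₂/(Z₁+Z₂), |Z| = 4080 Ω, ∠Z = 18.6°
cos φ = cos(18.6°) = 0.948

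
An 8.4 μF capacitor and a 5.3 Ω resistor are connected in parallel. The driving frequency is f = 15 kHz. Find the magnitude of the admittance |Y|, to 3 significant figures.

ω = 2πf = 94250 rad/s
X_C = 1/(ωC) = 1.26 Ω
Parallel: admittances add. Y = 1/R + jωC
Y = (0.189 + j0.792) S
|Y| = 0.814 S → |Z| = 1/|Y| = 1.23 Ω, ∠Z = −∠Y = -76.6°

814 mS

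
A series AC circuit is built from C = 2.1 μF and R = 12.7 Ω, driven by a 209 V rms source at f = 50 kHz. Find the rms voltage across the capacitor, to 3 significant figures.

ω = 2πf = 314200 rad/s
X_C = 1/(ωC) = 1.52 Ω
Z = 12.7 − j1.52 Ω
|Z| = √(12.7² + 1.52²) = 12.8 Ω
I = V/|Z| = 16.3 A
V_C = I·|Z_C| = 16.3 × 1.52 = 24.8 V

24.8 V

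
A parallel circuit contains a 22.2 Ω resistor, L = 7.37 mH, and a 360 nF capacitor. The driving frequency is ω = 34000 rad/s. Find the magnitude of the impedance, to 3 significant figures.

X_L = ωL = 251 Ω
X_C = 1/(ωC) = 81.7 Ω
Parallel: admittances add. Y = 1/R + 1/(jωL) + jωC
Y = (0.0450 + j0.00825) S
|Y| = 0.0458 S → |Z| = 1/|Y| = 21.8 Ω, ∠Z = −∠Y = -10.4°

21.8 Ω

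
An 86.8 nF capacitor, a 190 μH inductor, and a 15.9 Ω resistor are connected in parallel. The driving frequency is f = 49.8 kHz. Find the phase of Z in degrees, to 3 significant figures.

-9.34°

ω = 2πf = 312900 rad/s
X_L = ωL = 59.5 Ω
X_C = 1/(ωC) = 36.8 Ω
Parallel: admittances add. Y = 1/R + 1/(jωL) + jωC
Y = (0.0629 + j0.0103) S
|Y| = 0.0637 S → |Z| = 1/|Y| = 15.7 Ω, ∠Z = −∠Y = -9.34°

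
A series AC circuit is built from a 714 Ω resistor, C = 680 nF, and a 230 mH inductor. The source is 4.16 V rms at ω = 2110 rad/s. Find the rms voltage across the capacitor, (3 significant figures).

X_L = ωL = 485 Ω
X_C = 1/(ωC) = 697 Ω
Net reactance X = X_L − X_C = -212 Ω
Z = 714 − j212 Ω
|Z| = √(714² + 212²) = 745 Ω
I = V/|Z| = 5.59 mA
V_C = I·|Z_C| = 0.00559 × 697 = 3.89 V

3.89 V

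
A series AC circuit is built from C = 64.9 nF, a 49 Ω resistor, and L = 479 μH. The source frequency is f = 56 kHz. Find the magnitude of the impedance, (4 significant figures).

ω = 2πf = 351900 rad/s
X_L = ωL = 168.5 Ω
X_C = 1/(ωC) = 43.79 Ω
Net reactance X = X_L − X_C = 124.7 Ω
Z = 49.00 + j124.7 Ω
|Z| = √(49.00² + 124.7²) = 134.0 Ω

134.0 Ω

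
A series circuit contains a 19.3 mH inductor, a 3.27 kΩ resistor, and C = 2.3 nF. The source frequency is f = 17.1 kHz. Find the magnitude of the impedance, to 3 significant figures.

3820 Ω

ω = 2πf = 107400 rad/s
X_L = ωL = 2070 Ω
X_C = 1/(ωC) = 4050 Ω
Net reactance X = X_L − X_C = -1970 Ω
Z = 3270 − j1970 Ω
|Z| = √(3270² + 1970²) = 3820 Ω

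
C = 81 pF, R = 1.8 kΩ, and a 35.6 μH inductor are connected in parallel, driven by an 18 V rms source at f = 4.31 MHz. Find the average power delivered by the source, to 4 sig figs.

ω = 2πf = 2.708e+07 rad/s
X_L = ωL = 964.1 Ω
X_C = 1/(ωC) = 455.9 Ω
Parallel: admittances add. Y = 1/R + 1/(jωL) + jωC
Y = (0.0005556 + j0.001156) S
|Y| = 0.001283 S → |Z| = 1/|Y| = 779.5 Ω, ∠Z = −∠Y = -64.34°
I = V/|Z| = 23.09 mA
P = VI cos φ = 18 × 0.02309 × cos(-64.34°) = 180.0 mW

180.0 mW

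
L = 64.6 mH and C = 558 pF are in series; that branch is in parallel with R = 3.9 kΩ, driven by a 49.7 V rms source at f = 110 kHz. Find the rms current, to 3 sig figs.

ω = 2πf = 691200 rad/s
X_L = ωL = 44600 Ω
X_C = 1/(ωC) = 2590 Ω
Branch 1: Z₁ = R = 3900 Ω
Branch 2 (series LC): Z₂ = j(X_L − X_C) = j42100 Ω
Parallel: Z = Z₁Z₂/(Z₁+Z₂), |Z| = 3880 Ω, ∠Z = 5.30°
I = V/|Z| = 49.7/3880 = 12.8 mA

12.8 mA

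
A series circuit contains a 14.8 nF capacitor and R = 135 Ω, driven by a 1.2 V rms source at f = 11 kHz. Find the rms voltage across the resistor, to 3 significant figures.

0.164 V

ω = 2πf = 69120 rad/s
X_C = 1/(ωC) = 978 Ω
Z = 135 − j978 Ω
|Z| = √(135² + 978²) = 987 Ω
I = V/|Z| = 1.22 mA
V_R = I·|Z_R| = 0.00122 × 135 = 0.164 V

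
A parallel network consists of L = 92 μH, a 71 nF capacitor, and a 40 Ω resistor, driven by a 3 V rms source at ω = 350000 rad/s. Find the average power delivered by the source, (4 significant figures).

X_L = ωL = 32.20 Ω
X_C = 1/(ωC) = 40.24 Ω
Parallel: admittances add. Y = 1/R + 1/(jωL) + jωC
Y = (0.02500 − j0.006206) S
|Y| = 0.02576 S → |Z| = 1/|Y| = 38.82 Ω, ∠Z = −∠Y = 13.94°
I = V/|Z| = 77.28 mA
P = VI cos φ = 3 × 0.07728 × cos(13.94°) = 225.0 mW

225.0 mW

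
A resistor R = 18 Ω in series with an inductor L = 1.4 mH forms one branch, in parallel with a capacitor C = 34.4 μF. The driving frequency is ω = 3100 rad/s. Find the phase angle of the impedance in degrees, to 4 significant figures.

X_L = ωL = 4.340 Ω
X_C = 1/(ωC) = 9.377 Ω
Branch 1 (R+jX_L): Z₁ = 18.00 + j4.340 Ω, |Z₁| = 18.52 Ω
Branch 2 (−jX_C): Z₂ = −j9.377 Ω
Parallel: Z = Z₁Z₂/(Z₁+Z₂), |Z| = 9.289 Ω, ∠Z = -60.81°

-60.81°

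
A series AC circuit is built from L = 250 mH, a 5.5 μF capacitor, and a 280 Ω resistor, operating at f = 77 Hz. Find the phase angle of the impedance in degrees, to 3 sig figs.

ω = 2πf = 483.8 rad/s
X_L = ωL = 121 Ω
X_C = 1/(ωC) = 376 Ω
Net reactance X = X_L − X_C = -255 Ω
Z = 280 − j255 Ω
|Z| = √(280² + 255²) = 379 Ω
∠Z = arctan(-255/280) = -42.3°

-42.3°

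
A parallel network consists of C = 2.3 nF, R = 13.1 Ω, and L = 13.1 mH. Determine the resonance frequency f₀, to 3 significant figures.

ω₀ = 1/√(LC) = 1/√(0.0131 × 2.3e-09) = 182200 rad/s
f₀ = ω₀/(2π) = 29.0 kHz

29.0 kHz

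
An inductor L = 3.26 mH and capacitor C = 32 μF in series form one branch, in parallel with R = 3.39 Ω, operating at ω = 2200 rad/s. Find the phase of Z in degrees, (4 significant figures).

X_L = ωL = 7.172 Ω
X_C = 1/(ωC) = 14.20 Ω
Branch 1: Z₁ = R = 3.390 Ω
Branch 2 (series LC): Z₂ = j(X_L − X_C) = −j7.033 Ω
Parallel: Z = Z₁Z₂/(Z₁+Z₂), |Z| = 3.054 Ω, ∠Z = -25.74°

-25.74°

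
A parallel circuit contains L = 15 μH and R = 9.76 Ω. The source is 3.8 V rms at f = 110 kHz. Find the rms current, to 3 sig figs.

535 mA

ω = 2πf = 691200 rad/s
X_L = ωL = 10.4 Ω
Parallel: admittances add. Y = 1/R + 1/(jωL)
Y = (0.102 − j0.0965) S
|Y| = 0.141 S → |Z| = 1/|Y| = 7.11 Ω, ∠Z = −∠Y = 43.3°
I = V/|Z| = 3.8/7.11 = 535 mA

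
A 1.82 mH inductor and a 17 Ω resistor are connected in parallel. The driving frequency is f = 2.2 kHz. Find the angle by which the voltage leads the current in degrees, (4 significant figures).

ω = 2πf = 13820 rad/s
X_L = ωL = 25.16 Ω
Parallel: admittances add. Y = 1/R + 1/(jωL)
Y = (0.05882 − j0.03975) S
|Y| = 0.07099 S → |Z| = 1/|Y| = 14.09 Ω, ∠Z = −∠Y = 34.05°

34.05°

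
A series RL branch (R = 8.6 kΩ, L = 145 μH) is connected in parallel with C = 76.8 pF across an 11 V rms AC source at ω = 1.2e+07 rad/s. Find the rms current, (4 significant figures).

9.965 mA

X_L = ωL = 1740 Ω
X_C = 1/(ωC) = 1085 Ω
Branch 1 (R+jX_L): Z₁ = 8600 + j1740 Ω, |Z₁| = 8774 Ω
Branch 2 (−jX_C): Z₂ = −j1085 Ω
Parallel: Z = Z₁Z₂/(Z₁+Z₂), |Z| = 1104 Ω, ∠Z = -82.92°
I = V/|Z| = 11/1104 = 9.965 mA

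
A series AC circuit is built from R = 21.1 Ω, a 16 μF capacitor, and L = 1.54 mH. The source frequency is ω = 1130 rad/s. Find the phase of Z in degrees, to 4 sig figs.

X_L = ωL = 1.740 Ω
X_C = 1/(ωC) = 55.31 Ω
Net reactance X = X_L − X_C = -53.57 Ω
Z = 21.10 − j53.57 Ω
|Z| = √(21.10² + 53.57²) = 57.58 Ω
∠Z = arctan(-53.57/21.10) = -68.50°

-68.50°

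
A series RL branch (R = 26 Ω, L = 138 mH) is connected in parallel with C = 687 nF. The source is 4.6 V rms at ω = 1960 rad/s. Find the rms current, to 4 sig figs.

10.78 mA

X_L = ωL = 270.5 Ω
X_C = 1/(ωC) = 742.7 Ω
Branch 1 (R+jX_L): Z₁ = 26.00 + j270.5 Ω, |Z₁| = 271.7 Ω
Branch 2 (−jX_C): Z₂ = −j742.7 Ω
Parallel: Z = Z₁Z₂/(Z₁+Z₂), |Z| = 426.7 Ω, ∠Z = 81.36°
I = V/|Z| = 4.6/426.7 = 10.78 mA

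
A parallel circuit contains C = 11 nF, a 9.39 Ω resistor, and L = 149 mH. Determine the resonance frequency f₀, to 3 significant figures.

ω₀ = 1/√(LC) = 1/√(0.149 × 1.1e-08) = 24700 rad/s
f₀ = ω₀/(2π) = 3.93 kHz

3.93 kHz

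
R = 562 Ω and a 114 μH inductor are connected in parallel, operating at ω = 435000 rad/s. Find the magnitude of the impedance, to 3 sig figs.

X_L = ωL = 49.6 Ω
Parallel: admittances add. Y = 1/R + 1/(jωL)
Y = (0.00178 − j0.0202) S
|Y| = 0.0202 S → |Z| = 1/|Y| = 49.4 Ω, ∠Z = −∠Y = 85.0°

49.4 Ω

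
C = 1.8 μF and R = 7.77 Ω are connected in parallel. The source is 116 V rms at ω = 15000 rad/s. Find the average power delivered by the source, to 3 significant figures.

X_C = 1/(ωC) = 37.0 Ω
Parallel: admittances add. Y = 1/R + jωC
Y = (0.129 + j0.0270) S
|Y| = 0.132 S → |Z| = 1/|Y| = 7.60 Ω, ∠Z = −∠Y = -11.8°
I = V/|Z| = 15.3 A
P = VI cos φ = 116 × 15.3 × cos(-11.8°) = 1.73 kW

1.73 kW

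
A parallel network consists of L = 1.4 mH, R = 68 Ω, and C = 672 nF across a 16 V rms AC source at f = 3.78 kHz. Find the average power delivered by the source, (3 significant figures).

ω = 2πf = 23750 rad/s
X_L = ωL = 33.3 Ω
X_C = 1/(ωC) = 62.7 Ω
Parallel: admittances add. Y = 1/R + 1/(jωL) + jωC
Y = (0.0147 − j0.0141) S
|Y| = 0.0204 S → |Z| = 1/|Y| = 49.1 Ω, ∠Z = −∠Y = 43.8°
I = V/|Z| = 326 mA
P = VI cos φ = 16 × 0.326 × cos(43.8°) = 3.76 W

3.76 W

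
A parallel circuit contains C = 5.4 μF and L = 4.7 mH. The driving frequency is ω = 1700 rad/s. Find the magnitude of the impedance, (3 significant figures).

8.62 Ω

X_L = ωL = 7.99 Ω
X_C = 1/(ωC) = 109 Ω
Parallel: admittances add. Y = 1/(jωL) + jωC
Y = (0 − j0.116) S
|Y| = 0.116 S → |Z| = 1/|Y| = 8.62 Ω, ∠Z = −∠Y = 90.0°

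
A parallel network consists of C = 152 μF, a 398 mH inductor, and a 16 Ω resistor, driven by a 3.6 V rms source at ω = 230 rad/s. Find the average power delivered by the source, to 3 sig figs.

810 mW

X_L = ωL = 91.5 Ω
X_C = 1/(ωC) = 28.6 Ω
Parallel: admittances add. Y = 1/R + 1/(jωL) + jωC
Y = (0.0625 + j0.0240) S
|Y| = 0.0670 S → |Z| = 1/|Y| = 14.9 Ω, ∠Z = −∠Y = -21.0°
I = V/|Z| = 241 mA
P = VI cos φ = 3.6 × 0.241 × cos(-21.0°) = 810 mW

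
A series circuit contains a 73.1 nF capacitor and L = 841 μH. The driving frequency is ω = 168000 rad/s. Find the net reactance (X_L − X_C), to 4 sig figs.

59.86 Ω

X_L = ωL = 141.3 Ω
X_C = 1/(ωC) = 81.43 Ω
X = 141.3 − 81.43 = 59.86 Ω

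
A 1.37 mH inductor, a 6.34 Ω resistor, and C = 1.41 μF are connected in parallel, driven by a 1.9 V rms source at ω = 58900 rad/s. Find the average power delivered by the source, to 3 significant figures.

569 mW

X_L = ωL = 80.7 Ω
X_C = 1/(ωC) = 12.0 Ω
Parallel: admittances add. Y = 1/R + 1/(jωL) + jωC
Y = (0.158 + j0.0707) S
|Y| = 0.173 S → |Z| = 1/|Y| = 5.79 Ω, ∠Z = −∠Y = -24.1°
I = V/|Z| = 328 mA
P = VI cos φ = 1.9 × 0.328 × cos(-24.1°) = 569 mW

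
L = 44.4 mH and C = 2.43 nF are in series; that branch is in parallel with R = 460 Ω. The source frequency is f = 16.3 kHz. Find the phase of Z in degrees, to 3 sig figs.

ω = 2πf = 102400 rad/s
X_L = ωL = 4550 Ω
X_C = 1/(ωC) = 4020 Ω
Branch 1: Z₁ = R = 460 Ω
Branch 2 (series LC): Z₂ = j(X_L − X_C) = j529 Ω
Parallel: Z = Z₁Z₂/(Z₁+Z₂), |Z| = 347 Ω, ∠Z = 41.0°

41.0°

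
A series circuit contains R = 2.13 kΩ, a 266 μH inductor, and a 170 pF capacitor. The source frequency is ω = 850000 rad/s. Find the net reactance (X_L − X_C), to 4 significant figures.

-6694 Ω

X_L = ωL = 226.1 Ω
X_C = 1/(ωC) = 6920 Ω
X = 226.1 − 6920 = -6694 Ω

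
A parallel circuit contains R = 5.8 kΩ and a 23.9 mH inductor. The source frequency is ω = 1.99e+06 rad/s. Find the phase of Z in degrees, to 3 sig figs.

6.95°

X_L = ωL = 47600 Ω
Parallel: admittances add. Y = 1/R + 1/(jωL)
Y = (0.000172 − j2.1e-05) S
|Y| = 0.000174 S → |Z| = 1/|Y| = 5760 Ω, ∠Z = −∠Y = 6.95°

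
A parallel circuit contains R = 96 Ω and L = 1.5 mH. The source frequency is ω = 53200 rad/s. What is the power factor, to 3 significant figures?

0.639

X_L = ωL = 79.8 Ω
Parallel: admittances add. Y = 1/R + 1/(jωL)
Y = (0.0104 − j0.0125) S
|Y| = 0.0163 S → |Z| = 1/|Y| = 61.4 Ω, ∠Z = −∠Y = 50.3°
cos φ = cos(50.3°) = 0.639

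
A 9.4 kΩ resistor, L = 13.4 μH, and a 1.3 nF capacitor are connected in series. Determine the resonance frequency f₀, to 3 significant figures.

1.21 MHz

ω₀ = 1/√(LC) = 1/√(1.34e-05 × 1.3e-09) = 7.577e+06 rad/s
f₀ = ω₀/(2π) = 1.21 MHz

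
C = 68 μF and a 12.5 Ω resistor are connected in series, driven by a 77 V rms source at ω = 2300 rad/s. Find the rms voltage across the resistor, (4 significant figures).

68.55 V

X_C = 1/(ωC) = 6.394 Ω
Z = 12.50 − j6.394 Ω
|Z| = √(12.50² + 6.394²) = 14.04 Ω
I = V/|Z| = 5.484 A
V_R = I·|Z_R| = 5.484 × 12.50 = 68.55 V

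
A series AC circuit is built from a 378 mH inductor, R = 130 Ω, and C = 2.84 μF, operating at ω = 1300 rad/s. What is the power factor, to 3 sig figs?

X_L = ωL = 491 Ω
X_C = 1/(ωC) = 271 Ω
Net reactance X = X_L − X_C = 221 Ω
Z = 130 + j221 Ω
|Z| = √(130² + 221²) = 256 Ω
∠Z = arctan(221/130) = 59.5°
cos φ = cos(59.5°) = 0.508

0.508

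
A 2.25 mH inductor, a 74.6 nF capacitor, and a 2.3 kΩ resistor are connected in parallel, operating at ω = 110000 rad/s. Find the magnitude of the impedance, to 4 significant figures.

X_L = ωL = 247.5 Ω
X_C = 1/(ωC) = 121.9 Ω
Parallel: admittances add. Y = 1/R + 1/(jωL) + jωC
Y = (0.0004348 + j0.004166) S
|Y| = 0.004188 S → |Z| = 1/|Y| = 238.8 Ω, ∠Z = −∠Y = -84.04°

238.8 Ω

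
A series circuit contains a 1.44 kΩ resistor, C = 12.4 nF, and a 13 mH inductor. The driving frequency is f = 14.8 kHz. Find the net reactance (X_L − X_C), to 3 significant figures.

342 Ω

ω = 2πf = 92990 rad/s
X_L = ωL = 1210 Ω
X_C = 1/(ωC) = 867 Ω
X = 1210 − 867 = 342 Ω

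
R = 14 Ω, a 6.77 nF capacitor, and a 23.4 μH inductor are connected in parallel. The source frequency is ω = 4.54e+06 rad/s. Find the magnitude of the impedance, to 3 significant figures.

X_L = ωL = 106 Ω
X_C = 1/(ωC) = 32.5 Ω
Parallel: admittances add. Y = 1/R + 1/(jωL) + jωC
Y = (0.0714 + j0.0213) S
|Y| = 0.0745 S → |Z| = 1/|Y| = 13.4 Ω, ∠Z = −∠Y = -16.6°

13.4 Ω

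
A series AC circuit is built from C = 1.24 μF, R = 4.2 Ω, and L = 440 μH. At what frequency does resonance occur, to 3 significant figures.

6.81 kHz

ω₀ = 1/√(LC) = 1/√(0.00044 × 1.24e-06) = 42810 rad/s
f₀ = ω₀/(2π) = 6.81 kHz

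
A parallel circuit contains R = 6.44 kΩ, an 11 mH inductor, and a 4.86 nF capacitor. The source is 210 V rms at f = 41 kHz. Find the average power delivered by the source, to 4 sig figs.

6.848 W

ω = 2πf = 257600 rad/s
X_L = ωL = 2834 Ω
X_C = 1/(ωC) = 798.7 Ω
Parallel: admittances add. Y = 1/R + 1/(jωL) + jωC
Y = (0.0001553 + j0.0008991) S
|Y| = 0.0009124 S → |Z| = 1/|Y| = 1096 Ω, ∠Z = −∠Y = -80.20°
I = V/|Z| = 191.6 mA
P = VI cos φ = 210 × 0.1916 × cos(-80.20°) = 6.848 W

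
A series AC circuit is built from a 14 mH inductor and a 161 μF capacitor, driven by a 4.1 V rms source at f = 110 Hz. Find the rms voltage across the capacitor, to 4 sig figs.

ω = 2πf = 691.2 rad/s
X_L = ωL = 9.676 Ω
X_C = 1/(ωC) = 8.987 Ω
Net reactance X = X_L − X_C = 0.6894 Ω
Z = j0.6894 Ω
|Z| = √(0² + 0.6894²) = 0.6894 Ω
I = V/|Z| = 5.947 A
V_C = I·|Z_C| = 5.947 × 8.987 = 53.45 V

53.45 V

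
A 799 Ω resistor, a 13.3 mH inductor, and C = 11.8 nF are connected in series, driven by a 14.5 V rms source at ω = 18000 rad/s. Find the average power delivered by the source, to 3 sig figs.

8.15 mW

X_L = ωL = 239 Ω
X_C = 1/(ωC) = 4710 Ω
Net reactance X = X_L − X_C = -4470 Ω
Z = 799 − j4470 Ω
|Z| = √(799² + 4470²) = 4540 Ω
∠Z = arctan(-4470/799) = -79.9°
I = V/|Z| = 3.19 mA
P = VI cos φ = 14.5 × 0.00319 × cos(-79.9°) = 8.15 mW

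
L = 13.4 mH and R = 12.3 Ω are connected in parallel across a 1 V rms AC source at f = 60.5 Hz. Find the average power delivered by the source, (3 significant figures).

81.3 mW

ω = 2πf = 380.1 rad/s
X_L = ωL = 5.09 Ω
Parallel: admittances add. Y = 1/R + 1/(jωL)
Y = (0.0813 − j0.196) S
|Y| = 0.212 S → |Z| = 1/|Y| = 4.71 Ω, ∠Z = −∠Y = 67.5°
I = V/|Z| = 212 mA
P = VI cos φ = 1 × 0.212 × cos(67.5°) = 81.3 mW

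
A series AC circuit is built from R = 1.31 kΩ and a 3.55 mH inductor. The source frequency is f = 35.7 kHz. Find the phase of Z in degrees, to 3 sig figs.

ω = 2πf = 224300 rad/s
X_L = ωL = 796 Ω
Z = 1310 + j796 Ω
|Z| = √(1310² + 796²) = 1530 Ω
∠Z = arctan(796/1310) = 31.3°

31.3°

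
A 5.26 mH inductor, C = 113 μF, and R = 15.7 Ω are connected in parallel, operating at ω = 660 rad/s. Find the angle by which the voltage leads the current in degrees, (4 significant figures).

73.39°

X_L = ωL = 3.472 Ω
X_C = 1/(ωC) = 13.41 Ω
Parallel: admittances add. Y = 1/R + 1/(jωL) + jωC
Y = (0.06369 − j0.2135) S
|Y| = 0.2228 S → |Z| = 1/|Y| = 4.489 Ω, ∠Z = −∠Y = 73.39°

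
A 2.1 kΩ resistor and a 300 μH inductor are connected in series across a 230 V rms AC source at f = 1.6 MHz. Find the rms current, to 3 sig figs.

62.6 mA

ω = 2πf = 1.005e+07 rad/s
X_L = ωL = 3020 Ω
Z = 2100 + j3020 Ω
|Z| = √(2100² + 3020²) = 3680 Ω
I = V/|Z| = 230/3680 = 62.6 mA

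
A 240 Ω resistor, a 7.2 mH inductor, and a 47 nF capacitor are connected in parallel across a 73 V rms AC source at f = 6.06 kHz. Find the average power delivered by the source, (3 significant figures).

ω = 2πf = 38080 rad/s
X_L = ωL = 274 Ω
X_C = 1/(ωC) = 559 Ω
Parallel: admittances add. Y = 1/R + 1/(jωL) + jωC
Y = (0.00417 − j0.00186) S
|Y| = 0.00456 S → |Z| = 1/|Y| = 219 Ω, ∠Z = −∠Y = 24.0°
I = V/|Z| = 333 mA
P = VI cos φ = 73 × 0.333 × cos(24.0°) = 22.2 W

22.2 W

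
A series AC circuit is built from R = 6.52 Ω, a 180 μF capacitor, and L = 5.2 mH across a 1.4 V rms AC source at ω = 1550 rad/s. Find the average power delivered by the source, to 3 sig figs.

X_L = ωL = 8.06 Ω
X_C = 1/(ωC) = 3.58 Ω
Net reactance X = X_L − X_C = 4.48 Ω
Z = 6.52 + j4.48 Ω
|Z| = √(6.52² + 4.48²) = 7.91 Ω
∠Z = arctan(4.48/6.52) = 34.5°
I = V/|Z| = 177 mA
P = VI cos φ = 1.4 × 0.177 × cos(34.5°) = 204 mW

204 mW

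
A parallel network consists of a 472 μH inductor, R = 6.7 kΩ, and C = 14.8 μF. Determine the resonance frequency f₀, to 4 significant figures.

1.904 kHz

ω₀ = 1/√(LC) = 1/√(0.000472 × 1.48e-05) = 11960 rad/s
f₀ = ω₀/(2π) = 1.904 kHz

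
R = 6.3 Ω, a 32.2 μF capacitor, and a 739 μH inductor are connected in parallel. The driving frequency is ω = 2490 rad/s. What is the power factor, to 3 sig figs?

0.324

X_L = ωL = 1.84 Ω
X_C = 1/(ωC) = 12.5 Ω
Parallel: admittances add. Y = 1/R + 1/(jωL) + jωC
Y = (0.159 − j0.463) S
|Y| = 0.490 S → |Z| = 1/|Y| = 2.04 Ω, ∠Z = −∠Y = 71.1°
cos φ = cos(71.1°) = 0.324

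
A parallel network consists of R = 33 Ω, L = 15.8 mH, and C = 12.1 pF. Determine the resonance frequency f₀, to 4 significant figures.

364.0 kHz

ω₀ = 1/√(LC) = 1/√(0.0158 × 1.21e-11) = 2.287e+06 rad/s
f₀ = ω₀/(2π) = 364.0 kHz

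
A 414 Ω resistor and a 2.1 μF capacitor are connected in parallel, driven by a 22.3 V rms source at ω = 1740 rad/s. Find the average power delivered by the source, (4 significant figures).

1.201 W

X_C = 1/(ωC) = 273.7 Ω
Parallel: admittances add. Y = 1/R + jωC
Y = (0.002415 + j0.003654) S
|Y| = 0.004380 S → |Z| = 1/|Y| = 228.3 Ω, ∠Z = −∠Y = -56.53°
I = V/|Z| = 97.68 mA
P = VI cos φ = 22.3 × 0.09768 × cos(-56.53°) = 1.201 W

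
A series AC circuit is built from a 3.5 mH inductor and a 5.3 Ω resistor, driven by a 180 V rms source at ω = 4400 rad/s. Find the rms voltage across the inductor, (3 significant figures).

170 V

X_L = ωL = 15.4 Ω
Z = 5.30 + j15.4 Ω
|Z| = √(5.30² + 15.4²) = 16.3 Ω
I = V/|Z| = 11.1 A
V_L = I·|Z_L| = 11.1 × 15.4 = 170 V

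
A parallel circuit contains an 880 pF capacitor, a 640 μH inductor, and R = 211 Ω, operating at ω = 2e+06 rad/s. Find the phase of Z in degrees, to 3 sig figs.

X_L = ωL = 1280 Ω
X_C = 1/(ωC) = 568 Ω
Parallel: admittances add. Y = 1/R + 1/(jωL) + jωC
Y = (0.00474 + j0.000979) S
|Y| = 0.00484 S → |Z| = 1/|Y| = 207 Ω, ∠Z = −∠Y = -11.7°

-11.7°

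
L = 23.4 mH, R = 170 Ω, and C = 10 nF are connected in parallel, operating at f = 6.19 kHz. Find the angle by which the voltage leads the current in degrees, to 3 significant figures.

ω = 2πf = 38890 rad/s
X_L = ωL = 910 Ω
X_C = 1/(ωC) = 2570 Ω
Parallel: admittances add. Y = 1/R + 1/(jωL) + jωC
Y = (0.00588 − j0.000710) S
|Y| = 0.00593 S → |Z| = 1/|Y| = 169 Ω, ∠Z = −∠Y = 6.88°

6.88°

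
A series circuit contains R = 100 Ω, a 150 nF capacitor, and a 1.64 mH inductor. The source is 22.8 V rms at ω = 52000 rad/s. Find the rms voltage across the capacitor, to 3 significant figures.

26.9 V

X_L = ωL = 85.3 Ω
X_C = 1/(ωC) = 128 Ω
Net reactance X = X_L − X_C = -42.9 Ω
Z = 100 − j42.9 Ω
|Z| = √(100² + 42.9²) = 109 Ω
I = V/|Z| = 210 mA
V_C = I·|Z_C| = 0.210 × 128 = 26.9 V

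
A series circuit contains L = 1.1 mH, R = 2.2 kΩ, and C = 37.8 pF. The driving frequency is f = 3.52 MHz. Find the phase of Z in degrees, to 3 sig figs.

84.6°

ω = 2πf = 2.212e+07 rad/s
X_L = ωL = 24300 Ω
X_C = 1/(ωC) = 1200 Ω
Net reactance X = X_L − X_C = 23100 Ω
Z = 2200 + j23100 Ω
|Z| = √(2200² + 23100²) = 23200 Ω
∠Z = arctan(23100/2200) = 84.6°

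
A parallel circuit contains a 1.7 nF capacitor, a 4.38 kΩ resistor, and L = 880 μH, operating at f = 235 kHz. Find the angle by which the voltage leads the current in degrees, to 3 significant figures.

ω = 2πf = 1.477e+06 rad/s
X_L = ωL = 1300 Ω
X_C = 1/(ωC) = 398 Ω
Parallel: admittances add. Y = 1/R + 1/(jωL) + jωC
Y = (0.000228 + j0.00174) S
|Y| = 0.00176 S → |Z| = 1/|Y| = 570 Ω, ∠Z = −∠Y = -82.5°

-82.5°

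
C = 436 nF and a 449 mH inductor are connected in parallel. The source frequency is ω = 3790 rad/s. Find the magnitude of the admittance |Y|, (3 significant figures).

1.06 mS

X_L = ωL = 1700 Ω
X_C = 1/(ωC) = 605 Ω
Parallel: admittances add. Y = 1/(jωL) + jωC
Y = (0 + j0.00106) S
|Y| = 0.00106 S → |Z| = 1/|Y| = 939 Ω, ∠Z = −∠Y = -90.0°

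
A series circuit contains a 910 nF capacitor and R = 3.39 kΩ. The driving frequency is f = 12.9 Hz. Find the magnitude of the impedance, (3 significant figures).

14000 Ω

ω = 2πf = 81.05 rad/s
X_C = 1/(ωC) = 13600 Ω
Z = 3390 − j13600 Ω
|Z| = √(3390² + 13600²) = 14000 Ω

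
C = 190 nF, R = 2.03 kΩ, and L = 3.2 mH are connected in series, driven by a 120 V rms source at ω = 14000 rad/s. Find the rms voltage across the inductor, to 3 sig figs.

X_L = ωL = 44.8 Ω
X_C = 1/(ωC) = 376 Ω
Net reactance X = X_L − X_C = -331 Ω
Z = 2030 − j331 Ω
|Z| = √(2030² + 331²) = 2060 Ω
I = V/|Z| = 58.3 mA
V_L = I·|Z_L| = 0.0583 × 44.8 = 2.61 V

2.61 V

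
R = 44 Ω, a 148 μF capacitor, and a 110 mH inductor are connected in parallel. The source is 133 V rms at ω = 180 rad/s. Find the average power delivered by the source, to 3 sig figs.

X_L = ωL = 19.8 Ω
X_C = 1/(ωC) = 37.5 Ω
Parallel: admittances add. Y = 1/R + 1/(jωL) + jωC
Y = (0.0227 − j0.0239) S
|Y| = 0.0330 S → |Z| = 1/|Y| = 30.3 Ω, ∠Z = −∠Y = 46.4°
I = V/|Z| = 4.38 A
P = VI cos φ = 133 × 4.38 × cos(46.4°) = 402 W

402 W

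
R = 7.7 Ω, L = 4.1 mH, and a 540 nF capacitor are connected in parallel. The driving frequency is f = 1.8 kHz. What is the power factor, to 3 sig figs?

0.993

ω = 2πf = 11310 rad/s
X_L = ωL = 46.4 Ω
X_C = 1/(ωC) = 164 Ω
Parallel: admittances add. Y = 1/R + 1/(jωL) + jωC
Y = (0.130 − j0.0155) S
|Y| = 0.131 S → |Z| = 1/|Y| = 7.65 Ω, ∠Z = −∠Y = 6.79°
cos φ = cos(6.79°) = 0.993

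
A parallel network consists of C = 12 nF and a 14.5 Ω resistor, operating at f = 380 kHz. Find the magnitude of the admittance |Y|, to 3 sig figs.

ω = 2πf = 2.388e+06 rad/s
X_C = 1/(ωC) = 34.9 Ω
Parallel: admittances add. Y = 1/R + jωC
Y = (0.0690 + j0.0287) S
|Y| = 0.0747 S → |Z| = 1/|Y| = 13.4 Ω, ∠Z = −∠Y = -22.6°

74.7 mS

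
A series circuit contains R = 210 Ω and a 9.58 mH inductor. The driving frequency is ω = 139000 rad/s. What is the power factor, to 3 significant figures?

0.156

X_L = ωL = 1330 Ω
Z = 210 + j1330 Ω
|Z| = √(210² + 1330²) = 1350 Ω
∠Z = arctan(1330/210) = 81.0°
cos φ = cos(81.0°) = 0.156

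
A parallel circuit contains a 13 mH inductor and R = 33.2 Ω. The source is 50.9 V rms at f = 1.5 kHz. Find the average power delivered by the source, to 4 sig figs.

ω = 2πf = 9425 rad/s
X_L = ωL = 122.5 Ω
Parallel: admittances add. Y = 1/R + 1/(jωL)
Y = (0.03012 − j0.008162) S
|Y| = 0.03121 S → |Z| = 1/|Y| = 32.04 Ω, ∠Z = −∠Y = 15.16°
I = V/|Z| = 1.588 A
P = VI cos φ = 50.9 × 1.588 × cos(15.16°) = 78.04 W

78.04 W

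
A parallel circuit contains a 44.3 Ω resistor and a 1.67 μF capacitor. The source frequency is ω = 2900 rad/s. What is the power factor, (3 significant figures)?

X_C = 1/(ωC) = 206 Ω
Parallel: admittances add. Y = 1/R + jωC
Y = (0.0226 + j0.00484) S
|Y| = 0.0231 S → |Z| = 1/|Y| = 43.3 Ω, ∠Z = −∠Y = -12.1°
cos φ = cos(-12.1°) = 0.978

0.978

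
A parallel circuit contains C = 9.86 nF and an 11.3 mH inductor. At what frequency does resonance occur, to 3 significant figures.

15.1 kHz

ω₀ = 1/√(LC) = 1/√(0.0113 × 9.86e-09) = 94740 rad/s
f₀ = ω₀/(2π) = 15.1 kHz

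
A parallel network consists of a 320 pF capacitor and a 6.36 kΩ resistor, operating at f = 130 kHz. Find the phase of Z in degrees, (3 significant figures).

-59.0°

ω = 2πf = 816800 rad/s
X_C = 1/(ωC) = 3830 Ω
Parallel: admittances add. Y = 1/R + jωC
Y = (0.000157 + j0.000261) S
|Y| = 0.000305 S → |Z| = 1/|Y| = 3280 Ω, ∠Z = −∠Y = -59.0°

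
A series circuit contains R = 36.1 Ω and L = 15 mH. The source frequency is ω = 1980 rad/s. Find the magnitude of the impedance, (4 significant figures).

46.75 Ω

X_L = ωL = 29.70 Ω
Z = 36.10 + j29.70 Ω
|Z| = √(36.10² + 29.70²) = 46.75 Ω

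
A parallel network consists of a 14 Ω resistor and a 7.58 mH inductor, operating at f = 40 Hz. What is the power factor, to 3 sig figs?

0.135

ω = 2πf = 251.3 rad/s
X_L = ωL = 1.91 Ω
Parallel: admittances add. Y = 1/R + 1/(jωL)
Y = (0.0714 − j0.525) S
|Y| = 0.530 S → |Z| = 1/|Y| = 1.89 Ω, ∠Z = −∠Y = 82.3°
cos φ = cos(82.3°) = 0.135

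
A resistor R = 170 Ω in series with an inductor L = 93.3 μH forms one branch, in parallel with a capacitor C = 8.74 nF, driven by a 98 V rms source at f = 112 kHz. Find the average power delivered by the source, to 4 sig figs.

ω = 2πf = 703700 rad/s
X_L = ωL = 65.66 Ω
X_C = 1/(ωC) = 162.6 Ω
Branch 1 (R+jX_L): Z₁ = 170.0 + j65.66 Ω, |Z₁| = 182.2 Ω
Branch 2 (−jX_C): Z₂ = −j162.6 Ω
Parallel: Z = Z₁Z₂/(Z₁+Z₂), |Z| = 151.4 Ω, ∠Z = -39.19°
I = V/|Z| = 647.2 mA
P = VI cos φ = 98 × 0.6472 × cos(-39.19°) = 49.16 W

49.16 W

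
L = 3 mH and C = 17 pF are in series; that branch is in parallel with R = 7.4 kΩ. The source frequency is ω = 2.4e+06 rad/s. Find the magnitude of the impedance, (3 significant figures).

X_L = ωL = 7200 Ω
X_C = 1/(ωC) = 24500 Ω
Branch 1: Z₁ = R = 7400 Ω
Branch 2 (series LC): Z₂ = j(X_L − X_C) = −j17300 Ω
Parallel: Z = Z₁Z₂/(Z₁+Z₂), |Z| = 6800 Ω, ∠Z = -23.1°

6800 Ω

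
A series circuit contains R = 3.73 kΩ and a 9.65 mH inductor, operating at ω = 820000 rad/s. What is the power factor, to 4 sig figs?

0.4264

X_L = ωL = 7913 Ω
Z = 3730 + j7913 Ω
|Z| = √(3730² + 7913²) = 8748 Ω
∠Z = arctan(7913/3730) = 64.76°
cos φ = cos(64.76°) = 0.4264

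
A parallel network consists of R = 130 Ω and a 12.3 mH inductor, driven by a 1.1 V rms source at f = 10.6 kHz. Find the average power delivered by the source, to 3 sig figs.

ω = 2πf = 66600 rad/s
X_L = ωL = 819 Ω
Parallel: admittances add. Y = 1/R + 1/(jωL)
Y = (0.00769 − j0.00122) S
|Y| = 0.00779 S → |Z| = 1/|Y| = 128 Ω, ∠Z = −∠Y = 9.02°
I = V/|Z| = 8.57 mA
P = VI cos φ = 1.1 × 0.00857 × cos(9.02°) = 9.31 mW

9.31 mW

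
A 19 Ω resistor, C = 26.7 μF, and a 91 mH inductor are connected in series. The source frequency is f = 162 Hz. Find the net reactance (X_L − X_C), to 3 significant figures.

ω = 2πf = 1018 rad/s
X_L = ωL = 92.6 Ω
X_C = 1/(ωC) = 36.8 Ω
X = 92.6 − 36.8 = 55.8 Ω

55.8 Ω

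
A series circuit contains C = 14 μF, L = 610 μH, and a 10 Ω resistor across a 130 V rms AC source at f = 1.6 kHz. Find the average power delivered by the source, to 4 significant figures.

ω = 2πf = 10050 rad/s
X_L = ωL = 6.132 Ω
X_C = 1/(ωC) = 7.105 Ω
Net reactance X = X_L − X_C = -0.9727 Ω
Z = 10.00 − j0.9727 Ω
|Z| = √(10.00² + 0.9727²) = 10.05 Ω
∠Z = arctan(-0.9727/10.00) = -5.556°
I = V/|Z| = 12.94 A
P = VI cos φ = 130 × 12.94 × cos(-5.556°) = 1.674 kW

1.674 kW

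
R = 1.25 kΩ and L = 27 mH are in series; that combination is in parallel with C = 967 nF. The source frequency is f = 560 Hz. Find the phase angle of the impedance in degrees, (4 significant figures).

ω = 2πf = 3519 rad/s
X_L = ωL = 95.00 Ω
X_C = 1/(ωC) = 293.9 Ω
Branch 1 (R+jX_L): Z₁ = 1250 + j95.00 Ω, |Z₁| = 1254 Ω
Branch 2 (−jX_C): Z₂ = −j293.9 Ω
Parallel: Z = Z₁Z₂/(Z₁+Z₂), |Z| = 291.1 Ω, ∠Z = -76.61°

-76.61°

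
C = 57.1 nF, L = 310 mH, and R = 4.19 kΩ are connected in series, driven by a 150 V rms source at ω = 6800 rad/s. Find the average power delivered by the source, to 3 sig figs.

X_L = ωL = 2110 Ω
X_C = 1/(ωC) = 2580 Ω
Net reactance X = X_L − X_C = -467 Ω
Z = 4190 − j467 Ω
|Z| = √(4190² + 467²) = 4220 Ω
∠Z = arctan(-467/4190) = -6.37°
I = V/|Z| = 35.6 mA
P = VI cos φ = 150 × 0.0356 × cos(-6.37°) = 5.30 W

5.30 W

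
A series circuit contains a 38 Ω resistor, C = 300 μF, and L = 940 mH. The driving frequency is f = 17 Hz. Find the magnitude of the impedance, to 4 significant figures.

ω = 2πf = 106.8 rad/s
X_L = ωL = 100.4 Ω
X_C = 1/(ωC) = 31.21 Ω
Net reactance X = X_L − X_C = 69.20 Ω
Z = 38.00 + j69.20 Ω
|Z| = √(38.00² + 69.20²) = 78.95 Ω

78.95 Ω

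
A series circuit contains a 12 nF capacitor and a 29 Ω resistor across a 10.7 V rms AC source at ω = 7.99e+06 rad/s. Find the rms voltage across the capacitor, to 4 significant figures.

3.621 V

X_C = 1/(ωC) = 10.43 Ω
Z = 29.00 − j10.43 Ω
|Z| = √(29.00² + 10.43²) = 30.82 Ω
I = V/|Z| = 347.2 mA
V_C = I·|Z_C| = 0.3472 × 10.43 = 3.621 V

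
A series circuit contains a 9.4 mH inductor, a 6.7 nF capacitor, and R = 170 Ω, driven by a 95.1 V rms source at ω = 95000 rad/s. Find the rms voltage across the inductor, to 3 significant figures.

X_L = ωL = 893 Ω
X_C = 1/(ωC) = 1570 Ω
Net reactance X = X_L − X_C = -678 Ω
Z = 170 − j678 Ω
|Z| = √(170² + 678²) = 699 Ω
I = V/|Z| = 136 mA
V_L = I·|Z_L| = 0.136 × 893 = 121 V

121 V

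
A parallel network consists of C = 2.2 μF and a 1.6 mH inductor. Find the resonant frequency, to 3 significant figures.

ω₀ = 1/√(LC) = 1/√(0.0016 × 2.2e-06) = 16850 rad/s
f₀ = ω₀/(2π) = 2.68 kHz

2.68 kHz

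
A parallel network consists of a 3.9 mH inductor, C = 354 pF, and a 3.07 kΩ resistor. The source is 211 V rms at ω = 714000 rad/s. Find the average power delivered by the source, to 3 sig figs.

14.5 W

X_L = ωL = 2780 Ω
X_C = 1/(ωC) = 3960 Ω
Parallel: admittances add. Y = 1/R + 1/(jωL) + jωC
Y = (0.000326 − j0.000106) S
|Y| = 0.000343 S → |Z| = 1/|Y| = 2920 Ω, ∠Z = −∠Y = 18.1°
I = V/|Z| = 72.3 mA
P = VI cos φ = 211 × 0.0723 × cos(18.1°) = 14.5 W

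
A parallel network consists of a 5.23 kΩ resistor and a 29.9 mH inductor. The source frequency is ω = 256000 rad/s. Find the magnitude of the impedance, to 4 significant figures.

4318 Ω

X_L = ωL = 7654 Ω
Parallel: admittances add. Y = 1/R + 1/(jωL)
Y = (0.0001912 − j0.0001306) S
|Y| = 0.0002316 S → |Z| = 1/|Y| = 4318 Ω, ∠Z = −∠Y = 34.34°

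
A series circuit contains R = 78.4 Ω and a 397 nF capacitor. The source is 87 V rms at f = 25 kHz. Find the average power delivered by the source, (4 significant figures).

92.67 W

ω = 2πf = 157100 rad/s
X_C = 1/(ωC) = 16.04 Ω
Z = 78.40 − j16.04 Ω
|Z| = √(78.40² + 16.04²) = 80.02 Ω
∠Z = arctan(-16.04/78.40) = -11.56°
I = V/|Z| = 1.087 A
P = VI cos φ = 87 × 1.087 × cos(-11.56°) = 92.67 W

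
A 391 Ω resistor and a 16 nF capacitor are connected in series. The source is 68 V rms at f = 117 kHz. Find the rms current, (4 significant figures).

169.9 mA

ω = 2πf = 735100 rad/s
X_C = 1/(ωC) = 85.02 Ω
Z = 391.0 − j85.02 Ω
|Z| = √(391.0² + 85.02²) = 400.1 Ω
I = V/|Z| = 68/400.1 = 169.9 mA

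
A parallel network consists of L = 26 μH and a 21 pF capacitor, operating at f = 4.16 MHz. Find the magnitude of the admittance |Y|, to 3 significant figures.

923 μS

ω = 2πf = 2.614e+07 rad/s
X_L = ωL = 680 Ω
X_C = 1/(ωC) = 1820 Ω
Parallel: admittances add. Y = 1/(jωL) + jωC
Y = (0 − j0.000923) S
|Y| = 0.000923 S → |Z| = 1/|Y| = 1080 Ω, ∠Z = −∠Y = 90.0°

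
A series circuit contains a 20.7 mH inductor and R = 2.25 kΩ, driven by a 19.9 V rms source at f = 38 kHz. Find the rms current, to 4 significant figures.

3.665 mA

ω = 2πf = 238800 rad/s
X_L = ωL = 4942 Ω
Z = 2250 + j4942 Ω
|Z| = √(2250² + 4942²) = 5430 Ω
I = V/|Z| = 19.9/5430 = 3.665 mA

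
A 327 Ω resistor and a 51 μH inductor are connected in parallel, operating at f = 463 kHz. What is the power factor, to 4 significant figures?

0.4132

ω = 2πf = 2.909e+06 rad/s
X_L = ωL = 148.4 Ω
Parallel: admittances add. Y = 1/R + 1/(jωL)
Y = (0.003058 − j0.006740) S
|Y| = 0.007401 S → |Z| = 1/|Y| = 135.1 Ω, ∠Z = −∠Y = 65.60°
cos φ = cos(65.60°) = 0.4132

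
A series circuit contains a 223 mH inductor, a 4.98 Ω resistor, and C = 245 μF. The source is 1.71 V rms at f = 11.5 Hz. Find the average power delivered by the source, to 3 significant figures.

ω = 2πf = 72.26 rad/s
X_L = ωL = 16.1 Ω
X_C = 1/(ωC) = 56.5 Ω
Net reactance X = X_L − X_C = -40.4 Ω
Z = 4.98 − j40.4 Ω
|Z| = √(4.98² + 40.4²) = 40.7 Ω
∠Z = arctan(-40.4/4.98) = -83.0°
I = V/|Z| = 42.0 mA
P = VI cos φ = 1.71 × 0.0420 × cos(-83.0°) = 8.80 mW

8.80 mW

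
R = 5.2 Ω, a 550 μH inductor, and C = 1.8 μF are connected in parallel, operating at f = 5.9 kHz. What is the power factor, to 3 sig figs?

0.996

ω = 2πf = 37070 rad/s
X_L = ωL = 20.4 Ω
X_C = 1/(ωC) = 15.0 Ω
Parallel: admittances add. Y = 1/R + 1/(jωL) + jωC
Y = (0.192 + j0.0177) S
|Y| = 0.193 S → |Z| = 1/|Y| = 5.18 Ω, ∠Z = −∠Y = -5.25°
cos φ = cos(-5.25°) = 0.996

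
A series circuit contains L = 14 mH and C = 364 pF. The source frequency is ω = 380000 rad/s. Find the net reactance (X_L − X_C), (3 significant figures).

X_L = ωL = 5320 Ω
X_C = 1/(ωC) = 7230 Ω
X = 5320 − 7230 = -1910 Ω

-1910 Ω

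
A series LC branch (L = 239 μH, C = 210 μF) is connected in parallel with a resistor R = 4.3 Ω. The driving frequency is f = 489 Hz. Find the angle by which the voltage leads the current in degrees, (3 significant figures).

-79.3°

ω = 2πf = 3072 rad/s
X_L = ωL = 0.734 Ω
X_C = 1/(ωC) = 1.55 Ω
Branch 1: Z₁ = R = 4.30 Ω
Branch 2 (series LC): Z₂ = j(X_L − X_C) = −j0.816 Ω
Parallel: Z = Z₁Z₂/(Z₁+Z₂), |Z| = 0.801 Ω, ∠Z = -79.3°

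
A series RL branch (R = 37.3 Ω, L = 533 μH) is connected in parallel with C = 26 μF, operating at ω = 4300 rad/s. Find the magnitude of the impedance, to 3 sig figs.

X_L = ωL = 2.29 Ω
X_C = 1/(ωC) = 8.94 Ω
Branch 1 (R+jX_L): Z₁ = 37.3 + j2.29 Ω, |Z₁| = 37.4 Ω
Branch 2 (−jX_C): Z₂ = −j8.94 Ω
Parallel: Z = Z₁Z₂/(Z₁+Z₂), |Z| = 8.82 Ω, ∠Z = -76.4°

8.82 Ω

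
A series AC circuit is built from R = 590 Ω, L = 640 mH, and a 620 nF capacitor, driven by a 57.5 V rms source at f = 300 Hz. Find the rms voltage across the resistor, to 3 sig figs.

49.4 V

ω = 2πf = 1885 rad/s
X_L = ωL = 1210 Ω
X_C = 1/(ωC) = 856 Ω
Net reactance X = X_L − X_C = 351 Ω
Z = 590 + j351 Ω
|Z| = √(590² + 351²) = 686 Ω
I = V/|Z| = 83.8 mA
V_R = I·|Z_R| = 0.0838 × 590 = 49.4 V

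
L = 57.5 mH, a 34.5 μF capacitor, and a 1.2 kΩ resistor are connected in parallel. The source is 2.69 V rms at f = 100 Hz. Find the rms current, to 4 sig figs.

ω = 2πf = 628.3 rad/s
X_L = ωL = 36.13 Ω
X_C = 1/(ωC) = 46.13 Ω
Parallel: admittances add. Y = 1/R + 1/(jωL) + jωC
Y = (0.0008333 − j0.006002) S
|Y| = 0.006060 S → |Z| = 1/|Y| = 165.0 Ω, ∠Z = −∠Y = 82.10°
I = V/|Z| = 2.69/165.0 = 16.30 mA

16.30 mA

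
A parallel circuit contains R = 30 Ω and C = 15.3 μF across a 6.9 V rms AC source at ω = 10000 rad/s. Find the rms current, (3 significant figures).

1.08 A

X_C = 1/(ωC) = 6.54 Ω
Parallel: admittances add. Y = 1/R + jωC
Y = (0.0333 + j0.153) S
|Y| = 0.157 S → |Z| = 1/|Y| = 6.39 Ω, ∠Z = −∠Y = -77.7°
I = V/|Z| = 6.9/6.39 = 1.08 A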